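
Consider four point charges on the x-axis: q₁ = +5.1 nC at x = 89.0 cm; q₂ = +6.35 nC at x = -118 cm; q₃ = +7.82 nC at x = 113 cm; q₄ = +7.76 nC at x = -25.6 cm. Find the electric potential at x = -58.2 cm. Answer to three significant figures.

Electric potential is a scalar, so the contributions from each charge add algebraically: V = Σ kqᵢ/rᵢ.
Distances from the field point to each charge: r₁ = 1.47 m, r₂ = 0.598 m, r₃ = 1.71 m, r₄ = 0.326 m.
V = k[(5.10×10⁻⁹)/(1.47) + (6.35×10⁻⁹)/(0.598) + (7.82×10⁻⁹)/(1.71) + (7.76×10⁻⁹)/(0.326)] = 382 V.

382 V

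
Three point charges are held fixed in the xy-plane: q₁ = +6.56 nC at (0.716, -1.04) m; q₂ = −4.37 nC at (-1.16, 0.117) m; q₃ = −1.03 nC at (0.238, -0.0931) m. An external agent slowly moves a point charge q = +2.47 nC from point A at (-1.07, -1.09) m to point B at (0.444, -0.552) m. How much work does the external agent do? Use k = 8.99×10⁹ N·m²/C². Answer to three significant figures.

1.72×10⁻⁷ J

For quasistatic motion the external work equals the change in potential energy: W_ext = qΔV = q(V_B − V_A).
At A: distances to the source charges are 1.79 m, 1.21 m, 1.64 m; V_A = Σ kqᵢ/rᵢ = -5.08 V.
At B: distances to the source charges are 0.559 m, 1.74 m, 0.503 m; V_B = Σ kqᵢ/rᵢ = 64.5 V.
ΔV = V_B − V_A = 69.6 V.
W_ext = qΔV = (2.47×10⁻⁹ C)(69.6 V) = 1.72×10⁻⁷ J.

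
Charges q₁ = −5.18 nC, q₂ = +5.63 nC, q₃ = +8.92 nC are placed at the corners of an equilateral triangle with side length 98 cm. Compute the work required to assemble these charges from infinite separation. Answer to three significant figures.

-2.31×10⁻⁷ J

The work to assemble the configuration equals its total potential energy, U = Σ kqᵢqⱼ/rᵢⱼ over all pairs.
All three pair separations equal the side length, 0.980 m.
U = (-2.68×10⁻⁷) + (-4.24×10⁻⁷) + (4.61×10⁻⁷) = -2.31×10⁻⁷ J.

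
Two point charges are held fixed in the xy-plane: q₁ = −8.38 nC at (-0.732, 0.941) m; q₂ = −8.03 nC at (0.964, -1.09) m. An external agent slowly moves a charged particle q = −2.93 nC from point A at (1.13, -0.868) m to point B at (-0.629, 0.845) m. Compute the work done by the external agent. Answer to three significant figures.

For quasistatic motion the external work equals the change in potential energy: W_ext = qΔV = q(V_B − V_A).
At A: distances to the source charges are 2.60 m, 0.277 m; V_A = Σ kqᵢ/rᵢ = -289 V.
At B: distances to the source charges are 0.141 m, 2.51 m; V_B = Σ kqᵢ/rᵢ = -564 V.
ΔV = V_B − V_A = -274 V.
W_ext = qΔV = (-2.93×10⁻⁹ C)(-274 V) = 8.04×10⁻⁷ J.

8.04×10⁻⁷ J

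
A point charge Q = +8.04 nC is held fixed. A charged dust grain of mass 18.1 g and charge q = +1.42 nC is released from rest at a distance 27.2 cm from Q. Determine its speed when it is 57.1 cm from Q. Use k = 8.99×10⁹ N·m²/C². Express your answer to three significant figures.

Only the electrostatic force acts, so mechanical energy is conserved: ½mv² = U₁ − U₂ = kQq(1/r₁ − 1/r₂).
U₁ − U₂ = (8.99×10⁹ N·m²/C²)(8.04×10⁻⁹ C)(1.42×10⁻⁹ C)(1/0.272 − 1/0.571) = 1.98×10⁻⁷ J.
v = √(2·1.98×10⁻⁷/0.0181) = 4.67×10⁻³ m/s.

4.67×10⁻³ m/s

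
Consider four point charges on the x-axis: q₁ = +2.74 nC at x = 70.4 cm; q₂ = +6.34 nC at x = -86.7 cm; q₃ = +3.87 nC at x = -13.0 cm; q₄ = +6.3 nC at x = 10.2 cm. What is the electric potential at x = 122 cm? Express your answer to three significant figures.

Electric potential is a scalar, so the contributions from each charge add algebraically: V = Σ kqᵢ/rᵢ.
Distances from the field point to each charge: r₁ = 0.516 m, r₂ = 2.09 m, r₃ = 1.35 m, r₄ = 1.12 m.
V = k[(2.74×10⁻⁹)/(0.516) + (6.34×10⁻⁹)/(2.09) + (3.87×10⁻⁹)/(1.35) + (6.30×10⁻⁹)/(1.12)] = 151 V.

151 V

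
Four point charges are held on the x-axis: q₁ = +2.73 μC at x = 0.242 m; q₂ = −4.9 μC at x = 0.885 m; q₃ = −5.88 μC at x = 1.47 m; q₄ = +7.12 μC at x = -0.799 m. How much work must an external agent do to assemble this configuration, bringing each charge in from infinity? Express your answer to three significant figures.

-0.0460 J

The work to assemble the configuration equals its total potential energy, U = Σ kqᵢqⱼ/rᵢⱼ over all pairs.
Pair separations: r₁₂ = 0.643 m, r₁₃ = 1.23 m, r₁₄ = 1.04 m, r₂₃ = 0.585 m, r₂₄ = 1.68 m, r₃₄ = 2.27 m.
Summing all 6 pair terms gives U = -0.0460 J.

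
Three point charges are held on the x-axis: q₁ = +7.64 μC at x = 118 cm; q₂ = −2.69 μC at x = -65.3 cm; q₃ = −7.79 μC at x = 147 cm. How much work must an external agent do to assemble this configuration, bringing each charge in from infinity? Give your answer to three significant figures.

-1.86 J

The assembly work is the sum of pairwise potential energies, U = Σ_{i<j} kqᵢqⱼ/rᵢⱼ.
Pair separations: r₁₂ = 1.83 m, r₁₃ = 0.290 m, r₂₃ = 2.12 m.
U = (-0.101) + (-1.84) + (0.0887) = -1.86 J.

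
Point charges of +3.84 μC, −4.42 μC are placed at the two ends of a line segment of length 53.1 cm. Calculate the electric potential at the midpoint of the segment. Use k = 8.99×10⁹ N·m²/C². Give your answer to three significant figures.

-1.96×10⁴ V

Electric potential is a scalar, so the contributions from each charge add algebraically: V = Σ kqᵢ/rᵢ.
Each charge is 0.266 m from the midpoint.
V = k[(3.84×10⁻⁶)/(0.266) + (-4.42×10⁻⁶)/(0.266)] = -1.96×10⁴ V.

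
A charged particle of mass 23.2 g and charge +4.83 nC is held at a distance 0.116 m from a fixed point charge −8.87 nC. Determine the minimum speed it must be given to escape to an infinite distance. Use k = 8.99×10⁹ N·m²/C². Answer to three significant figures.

To just escape, total mechanical energy must reach zero at infinity: ½mv²_min + U = 0, so ½mv²_min = −U = |kQq|/r.
|U| = |kQq|/r = (8.99×10⁹ N·m²/C²)(8.87×10⁻⁹)(4.83×10⁻⁹)/(0.116) = 3.32×10⁻⁶ J.
v_min = √(2|U|/m) = √(2·3.32×10⁻⁶/0.0232) = 0.0169 m/s.

0.0169 m/s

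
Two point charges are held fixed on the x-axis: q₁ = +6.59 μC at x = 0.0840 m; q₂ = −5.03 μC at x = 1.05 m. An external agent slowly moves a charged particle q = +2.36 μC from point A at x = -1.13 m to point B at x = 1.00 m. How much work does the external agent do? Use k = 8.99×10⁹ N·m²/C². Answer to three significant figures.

For quasistatic motion the external work equals the change in potential energy: W_ext = qΔV = q(V_B − V_A).
At A: distances to the source charges are 1.21 m, 2.18 m; V_A = Σ kqᵢ/rᵢ = 2.81×10⁴ V.
At B: distances to the source charges are 0.916 m, 0.0500 m; V_B = Σ kqᵢ/rᵢ = -8.40×10⁵ V.
ΔV = V_B − V_A = -8.68×10⁵ V.
W_ext = qΔV = (2.36×10⁻⁶ C)(-8.68×10⁵ V) = -2.05 J.

-2.05 J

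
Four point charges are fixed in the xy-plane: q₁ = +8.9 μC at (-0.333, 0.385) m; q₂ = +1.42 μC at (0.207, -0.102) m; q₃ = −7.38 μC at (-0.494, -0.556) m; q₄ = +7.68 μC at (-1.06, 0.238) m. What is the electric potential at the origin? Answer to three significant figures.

1.87×10⁵ V

The total potential is the scalar sum of each charge's contribution, V = Σ kqᵢ/rᵢ.
Distances from the field point to each charge: r₁ = 0.509 m, r₂ = 0.231 m, r₃ = 0.744 m, r₄ = 1.09 m.
V = k[(8.90×10⁻⁶)/(0.509) + (1.42×10⁻⁶)/(0.231) + (-7.38×10⁻⁶)/(0.744) + (7.68×10⁻⁶)/(1.09)] = 1.87×10⁵ V.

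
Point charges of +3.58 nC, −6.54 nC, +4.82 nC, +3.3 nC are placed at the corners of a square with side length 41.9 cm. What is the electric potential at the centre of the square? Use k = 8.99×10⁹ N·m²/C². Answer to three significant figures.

The total potential is the scalar sum of each charge's contribution, V = Σ kqᵢ/rᵢ.
The distance from each corner to the centre is a√2/2 = 0.296 m.
V = k[(3.58×10⁻⁹)/(0.296) + (-6.54×10⁻⁹)/(0.296) + (4.82×10⁻⁹)/(0.296) + (3.30×10⁻⁹)/(0.296)] = 157 V.

157 V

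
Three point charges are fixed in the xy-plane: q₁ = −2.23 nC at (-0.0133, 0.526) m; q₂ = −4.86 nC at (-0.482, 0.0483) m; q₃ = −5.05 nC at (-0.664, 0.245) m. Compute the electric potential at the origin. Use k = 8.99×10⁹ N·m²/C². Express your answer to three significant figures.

Electric potential is a scalar, so the contributions from each charge add algebraically: V = Σ kqᵢ/rᵢ.
Distances from the field point to each charge: r₁ = 0.526 m, r₂ = 0.484 m, r₃ = 0.708 m.
V = k[(-2.23×10⁻⁹)/(0.526) + (-4.86×10⁻⁹)/(0.484) + (-5.05×10⁻⁹)/(0.708)] = -192 V.

-192 V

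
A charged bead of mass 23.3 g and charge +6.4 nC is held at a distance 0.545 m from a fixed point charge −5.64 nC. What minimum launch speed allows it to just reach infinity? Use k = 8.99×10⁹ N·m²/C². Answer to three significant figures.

7.15×10⁻³ m/s

To just escape, total mechanical energy must reach zero at infinity: ½mv²_min + U = 0, so ½mv²_min = −U = |kQq|/r.
|U| = |kQq|/r = (8.99×10⁹ N·m²/C²)(5.64×10⁻⁹)(6.40×10⁻⁹)/(0.545) = 5.95×10⁻⁷ J.
v_min = √(2|U|/m) = √(2·5.95×10⁻⁷/0.0233) = 7.15×10⁻³ m/s.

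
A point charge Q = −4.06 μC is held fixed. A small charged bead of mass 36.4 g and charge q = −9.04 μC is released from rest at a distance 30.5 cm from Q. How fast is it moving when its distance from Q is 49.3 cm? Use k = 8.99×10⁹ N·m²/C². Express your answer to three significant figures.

Only the electrostatic force acts, so mechanical energy is conserved: ½mv² = U₁ − U₂ = kQq(1/r₁ − 1/r₂).
U₁ − U₂ = (8.99×10⁹ N·m²/C²)(-4.06×10⁻⁶ C)(-9.04×10⁻⁶ C)(1/0.305 − 1/0.493) = 0.413 J.
v = √(2·0.413/0.0364) = 4.76 m/s.

4.76 m/s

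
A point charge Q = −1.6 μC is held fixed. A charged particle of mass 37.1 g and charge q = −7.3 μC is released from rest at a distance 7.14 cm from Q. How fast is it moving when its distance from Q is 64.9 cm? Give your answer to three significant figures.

Only the electrostatic force acts, so mechanical energy is conserved: ½mv² = U₁ − U₂ = kQq(1/r₁ − 1/r₂).
U₁ − U₂ = (8.99×10⁹ N·m²/C²)(-1.60×10⁻⁶ C)(-7.30×10⁻⁶ C)(1/0.0714 − 1/0.649) = 1.31 J.
v = √(2·1.31/0.0371) = 8.40 m/s.

8.40 m/s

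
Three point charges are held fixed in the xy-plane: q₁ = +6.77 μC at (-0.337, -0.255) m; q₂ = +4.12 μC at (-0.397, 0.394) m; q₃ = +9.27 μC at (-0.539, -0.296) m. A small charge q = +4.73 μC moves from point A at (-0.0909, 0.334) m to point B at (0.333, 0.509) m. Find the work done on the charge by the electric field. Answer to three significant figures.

The work done by the electric force is W_field = −ΔU = −q(V_B − V_A) = q(V_A − V_B).
At A: distances to the source charges are 0.638 m, 0.312 m, 0.773 m; V_A = Σ kqᵢ/rᵢ = 3.22×10⁵ V.
At B: distances to the source charges are 1.02 m, 0.739 m, 1.19 m; V_B = Σ kqᵢ/rᵢ = 1.80×10⁵ V.
ΔV = V_B − V_A = -1.42×10⁵ V.
W_field = −qΔV = −(4.73×10⁻⁶ C)(-1.42×10⁵ V) = 0.670 J.

0.670 J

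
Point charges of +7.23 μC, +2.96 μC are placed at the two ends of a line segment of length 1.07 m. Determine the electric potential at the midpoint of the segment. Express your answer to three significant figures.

Electric potential is a scalar, so the contributions from each charge add algebraically: V = Σ kqᵢ/rᵢ.
Each charge is 0.535 m from the midpoint.
V = k[(7.23×10⁻⁶)/(0.535) + (2.96×10⁻⁶)/(0.535)] = 1.71×10⁵ V.

1.71×10⁵ V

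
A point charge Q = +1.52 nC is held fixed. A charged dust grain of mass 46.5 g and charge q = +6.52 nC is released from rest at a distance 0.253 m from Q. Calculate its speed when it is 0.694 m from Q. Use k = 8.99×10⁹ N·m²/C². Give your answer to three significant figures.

3.10×10⁻³ m/s

Only the electrostatic force acts, so mechanical energy is conserved: ½mv² = U₁ − U₂ = kQq(1/r₁ − 1/r₂).
U₁ − U₂ = (8.99×10⁹ N·m²/C²)(1.52×10⁻⁹ C)(6.52×10⁻⁹ C)(1/0.253 − 1/0.694) = 2.24×10⁻⁷ J.
v = √(2·2.24×10⁻⁷/0.0465) = 3.10×10⁻³ m/s.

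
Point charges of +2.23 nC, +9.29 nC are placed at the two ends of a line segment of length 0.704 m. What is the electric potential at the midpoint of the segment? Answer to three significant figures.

294 V

Electric potential is a scalar, so the contributions from each charge add algebraically: V = Σ kqᵢ/rᵢ.
Each charge is 0.352 m from the midpoint.
V = k[(2.23×10⁻⁹)/(0.352) + (9.29×10⁻⁹)/(0.352)] = 294 V.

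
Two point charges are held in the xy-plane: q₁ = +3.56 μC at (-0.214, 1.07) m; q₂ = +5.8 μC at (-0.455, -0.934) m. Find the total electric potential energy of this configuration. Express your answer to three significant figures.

0.0920 J

The assembly work is the sum of pairwise potential energies, U = Σ_{i<j} kqᵢqⱼ/rᵢⱼ.
Pair separations: r₁₂ = 2.02 m.
U = (0.0920) = 0.0920 J.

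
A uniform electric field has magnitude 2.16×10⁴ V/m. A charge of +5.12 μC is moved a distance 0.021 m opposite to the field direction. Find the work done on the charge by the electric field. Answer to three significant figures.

The potential change for a displacement 0.021 m opposite to the field direction is ΔV = +Ed = 454 V.
W_field = −qΔV = -2.32×10⁻³ J.

-2.32×10⁻³ J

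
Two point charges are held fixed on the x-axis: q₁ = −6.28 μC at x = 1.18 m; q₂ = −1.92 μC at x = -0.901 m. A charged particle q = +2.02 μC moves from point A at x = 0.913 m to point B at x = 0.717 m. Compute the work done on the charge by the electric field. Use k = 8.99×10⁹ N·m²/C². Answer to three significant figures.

The work done by the electric force is W_field = −ΔU = −q(V_B − V_A) = q(V_A − V_B).
At A: distances to the source charges are 0.267 m, 1.81 m; V_A = Σ kqᵢ/rᵢ = -2.21×10⁵ V.
At B: distances to the source charges are 0.463 m, 1.62 m; V_B = Σ kqᵢ/rᵢ = -1.33×10⁵ V.
ΔV = V_B − V_A = 8.84×10⁴ V.
W_field = −qΔV = −(2.02×10⁻⁶ C)(8.84×10⁴ V) = -0.178 J.

-0.178 J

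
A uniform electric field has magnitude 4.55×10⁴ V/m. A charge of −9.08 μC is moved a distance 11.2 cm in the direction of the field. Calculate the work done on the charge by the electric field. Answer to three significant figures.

The potential change for a displacement 11.2 cm in the direction of the field is ΔV = −Ed = -5100 V.
W_field = −qΔV = -0.0463 J.

-0.0463 J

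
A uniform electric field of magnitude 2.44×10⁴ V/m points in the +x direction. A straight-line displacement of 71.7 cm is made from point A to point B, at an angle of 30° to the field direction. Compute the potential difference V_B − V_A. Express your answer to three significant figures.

-1.52×10⁴ V

Only the component of displacement along E changes the potential: ΔV = −E·d·cosθ.
ΔV = −(2.44×10⁴ V/m)(0.717 m)cos30° = -1.52×10⁴ V.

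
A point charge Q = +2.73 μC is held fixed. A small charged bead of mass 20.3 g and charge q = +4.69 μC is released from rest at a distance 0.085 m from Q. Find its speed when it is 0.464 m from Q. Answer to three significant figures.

Only the electrostatic force acts, so mechanical energy is conserved: ½mv² = U₁ − U₂ = kQq(1/r₁ − 1/r₂).
U₁ − U₂ = (8.99×10⁹ N·m²/C²)(2.73×10⁻⁶ C)(4.69×10⁻⁶ C)(1/0.0850 − 1/0.464) = 1.11 J.
v = √(2·1.11/0.0203) = 10.4 m/s.

10.4 m/s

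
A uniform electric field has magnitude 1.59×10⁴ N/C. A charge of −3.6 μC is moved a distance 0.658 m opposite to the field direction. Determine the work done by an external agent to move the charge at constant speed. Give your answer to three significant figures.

-0.0377 J

The potential change for a displacement 0.658 m opposite to the field direction is ΔV = +Ed = 1.05×10⁴ V.
W_ext = qΔV = -0.0377 J.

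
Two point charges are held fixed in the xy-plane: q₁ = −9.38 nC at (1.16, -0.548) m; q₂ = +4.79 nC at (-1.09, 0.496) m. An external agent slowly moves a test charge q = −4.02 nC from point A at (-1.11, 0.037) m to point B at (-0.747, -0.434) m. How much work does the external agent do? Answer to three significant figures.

2.35×10⁻⁷ J

For quasistatic motion the external work equals the change in potential energy: W_ext = qΔV = q(V_B − V_A).
At A: distances to the source charges are 2.34 m, 0.459 m; V_A = Σ kqᵢ/rᵢ = 57.8 V.
At B: distances to the source charges are 1.91 m, 0.991 m; V_B = Σ kqᵢ/rᵢ = -0.698 V.
ΔV = V_B − V_A = -58.5 V.
W_ext = qΔV = (-4.02×10⁻⁹ C)(-58.5 V) = 2.35×10⁻⁷ J.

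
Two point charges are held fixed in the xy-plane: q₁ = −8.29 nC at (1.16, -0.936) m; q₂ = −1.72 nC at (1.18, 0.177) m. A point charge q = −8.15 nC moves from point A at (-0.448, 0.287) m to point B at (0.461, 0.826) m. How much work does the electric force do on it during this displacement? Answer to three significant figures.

-7.26×10⁻⁸ J

The work done by the electric force is W_field = −ΔU = −q(V_B − V_A) = q(V_A − V_B).
At A: distances to the source charges are 2.02 m, 1.63 m; V_A = Σ kqᵢ/rᵢ = -46.4 V.
At B: distances to the source charges are 1.90 m, 0.969 m; V_B = Σ kqᵢ/rᵢ = -55.3 V.
ΔV = V_B − V_A = -8.91 V.
W_field = −qΔV = −(-8.15×10⁻⁹ C)(-8.91 V) = -7.26×10⁻⁸ J.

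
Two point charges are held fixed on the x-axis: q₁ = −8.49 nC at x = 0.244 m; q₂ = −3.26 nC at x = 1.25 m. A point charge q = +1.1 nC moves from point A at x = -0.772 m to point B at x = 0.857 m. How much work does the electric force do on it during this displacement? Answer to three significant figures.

1.20×10⁻⁷ J

The work done by the electric force is W_field = −ΔU = −q(V_B − V_A) = q(V_A − V_B).
At A: distances to the source charges are 1.02 m, 2.02 m; V_A = Σ kqᵢ/rᵢ = -89.6 V.
At B: distances to the source charges are 0.613 m, 0.393 m; V_B = Σ kqᵢ/rᵢ = -199 V.
ΔV = V_B − V_A = -109 V.
W_field = −qΔV = −(1.10×10⁻⁹ C)(-109 V) = 1.20×10⁻⁷ J.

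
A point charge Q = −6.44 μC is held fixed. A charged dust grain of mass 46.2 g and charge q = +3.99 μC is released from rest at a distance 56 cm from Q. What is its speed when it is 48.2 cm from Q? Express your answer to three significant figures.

1.70 m/s

Only the electrostatic force acts, so mechanical energy is conserved: ½mv² = U₁ − U₂ = kQq(1/r₁ − 1/r₂).
U₁ − U₂ = (8.99×10⁹ N·m²/C²)(-6.44×10⁻⁶ C)(3.99×10⁻⁶ C)(1/0.560 − 1/0.482) = 0.0668 J.
v = √(2·0.0668/0.0462) = 1.70 m/s.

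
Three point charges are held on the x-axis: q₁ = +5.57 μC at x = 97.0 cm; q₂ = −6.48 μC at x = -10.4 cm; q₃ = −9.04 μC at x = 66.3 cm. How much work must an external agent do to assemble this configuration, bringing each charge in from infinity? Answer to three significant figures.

The assembly work is the sum of pairwise potential energies, U = Σ_{i<j} kqᵢqⱼ/rᵢⱼ.
Pair separations: r₁₂ = 1.07 m, r₁₃ = 0.307 m, r₂₃ = 0.767 m.
U = (-0.302) + (-1.47) + (0.687) = -1.09 J.

-1.09 J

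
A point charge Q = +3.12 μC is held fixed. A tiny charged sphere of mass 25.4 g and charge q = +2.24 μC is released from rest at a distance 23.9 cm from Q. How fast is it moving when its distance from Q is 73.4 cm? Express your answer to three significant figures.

3.74 m/s

Only the electrostatic force acts, so mechanical energy is conserved: ½mv² = U₁ − U₂ = kQq(1/r₁ − 1/r₂).
U₁ − U₂ = (8.99×10⁹ N·m²/C²)(3.12×10⁻⁶ C)(2.24×10⁻⁶ C)(1/0.239 − 1/0.734) = 0.177 J.
v = √(2·0.177/0.0254) = 3.74 m/s.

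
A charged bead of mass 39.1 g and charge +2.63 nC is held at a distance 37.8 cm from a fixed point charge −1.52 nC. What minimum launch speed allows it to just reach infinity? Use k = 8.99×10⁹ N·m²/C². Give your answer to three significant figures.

To just escape, total mechanical energy must reach zero at infinity: ½mv²_min + U = 0, so ½mv²_min = −U = |kQq|/r.
|U| = |kQq|/r = (8.99×10⁹ N·m²/C²)(1.52×10⁻⁹)(2.63×10⁻⁹)/(0.378) = 9.51×10⁻⁸ J.
v_min = √(2|U|/m) = √(2·9.51×10⁻⁸/0.0391) = 2.21×10⁻³ m/s.

2.21×10⁻³ m/s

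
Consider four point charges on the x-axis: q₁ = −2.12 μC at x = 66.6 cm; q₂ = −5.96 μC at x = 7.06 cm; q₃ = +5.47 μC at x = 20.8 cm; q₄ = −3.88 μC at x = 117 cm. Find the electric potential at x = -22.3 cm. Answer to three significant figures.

The total potential is the scalar sum of each charge's contribution, V = Σ kqᵢ/rᵢ.
Distances from the field point to each charge: r₁ = 0.889 m, r₂ = 0.294 m, r₃ = 0.431 m, r₄ = 1.39 m.
V = k[(-2.12×10⁻⁶)/(0.889) + (-5.96×10⁻⁶)/(0.294) + (5.47×10⁻⁶)/(0.431) + (-3.88×10⁻⁶)/(1.39)] = -1.15×10⁵ V.

-1.15×10⁵ V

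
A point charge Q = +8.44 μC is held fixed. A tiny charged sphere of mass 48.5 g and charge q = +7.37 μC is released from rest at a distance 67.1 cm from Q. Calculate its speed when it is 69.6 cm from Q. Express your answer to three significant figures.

Only the electrostatic force acts, so mechanical energy is conserved: ½mv² = U₁ − U₂ = kQq(1/r₁ − 1/r₂).
U₁ − U₂ = (8.99×10⁹ N·m²/C²)(8.44×10⁻⁶ C)(7.37×10⁻⁶ C)(1/0.671 − 1/0.696) = 0.0299 J.
v = √(2·0.0299/0.0485) = 1.11 m/s.

1.11 m/s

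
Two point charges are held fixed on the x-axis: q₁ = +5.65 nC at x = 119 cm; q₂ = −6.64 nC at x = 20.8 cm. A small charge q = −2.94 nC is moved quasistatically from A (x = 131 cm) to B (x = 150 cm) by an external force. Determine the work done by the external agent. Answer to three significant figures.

7.39×10⁻⁷ J

For quasistatic motion the external work equals the change in potential energy: W_ext = qΔV = q(V_B − V_A).
At A: distances to the source charges are 0.120 m, 1.10 m; V_A = Σ kqᵢ/rᵢ = 369 V.
At B: distances to the source charges are 0.310 m, 1.29 m; V_B = Σ kqᵢ/rᵢ = 118 V.
ΔV = V_B − V_A = -251 V.
W_ext = qΔV = (-2.94×10⁻⁹ C)(-251 V) = 7.39×10⁻⁷ J.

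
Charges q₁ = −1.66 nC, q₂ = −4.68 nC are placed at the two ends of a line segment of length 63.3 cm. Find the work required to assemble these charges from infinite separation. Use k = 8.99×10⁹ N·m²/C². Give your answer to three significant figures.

1.10×10⁻⁷ J

The work to assemble the configuration equals its total potential energy, U = Σ kqᵢqⱼ/rᵢⱼ over all pairs.
The separation is r = 0.633 m.
U = (1.10×10⁻⁷) = 1.10×10⁻⁷ J.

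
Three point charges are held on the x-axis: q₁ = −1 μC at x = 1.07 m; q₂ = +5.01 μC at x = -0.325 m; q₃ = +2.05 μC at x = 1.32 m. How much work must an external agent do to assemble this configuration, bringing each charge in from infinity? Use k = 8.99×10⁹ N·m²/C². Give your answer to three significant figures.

The work to assemble the configuration equals its total potential energy, U = Σ kqᵢqⱼ/rᵢⱼ over all pairs.
Pair separations: r₁₂ = 1.40 m, r₁₃ = 0.250 m, r₂₃ = 1.65 m.
U = (-0.0323) + (-0.0737) + (0.0561) = -0.0499 J.

-0.0499 J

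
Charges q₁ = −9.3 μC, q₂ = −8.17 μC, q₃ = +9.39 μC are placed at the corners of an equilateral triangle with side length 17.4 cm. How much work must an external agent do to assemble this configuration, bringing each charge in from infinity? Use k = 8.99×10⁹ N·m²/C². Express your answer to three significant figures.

-4.55 J

The work to assemble the configuration equals its total potential energy, U = Σ kqᵢqⱼ/rᵢⱼ over all pairs.
All three pair separations equal the side length, 0.174 m.
U = (3.93) + (-4.51) + (-3.96) = -4.55 J.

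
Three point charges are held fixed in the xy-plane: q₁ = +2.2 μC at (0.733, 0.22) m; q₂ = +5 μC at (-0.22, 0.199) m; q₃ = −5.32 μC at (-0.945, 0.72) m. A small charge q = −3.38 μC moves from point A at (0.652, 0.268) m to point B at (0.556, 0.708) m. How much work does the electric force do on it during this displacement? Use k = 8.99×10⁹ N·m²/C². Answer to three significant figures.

The work done by the electric force is W_field = −ΔU = −q(V_B − V_A) = q(V_A − V_B).
At A: distances to the source charges are 0.0942 m, 0.875 m, 1.66 m; V_A = Σ kqᵢ/rᵢ = 2.33×10⁵ V.
At B: distances to the source charges are 0.519 m, 0.928 m, 1.50 m; V_B = Σ kqᵢ/rᵢ = 5.47×10⁴ V.
ΔV = V_B − V_A = -1.78×10⁵ V.
W_field = −qΔV = −(-3.38×10⁻⁶ C)(-1.78×10⁵ V) = -0.601 J.

-0.601 J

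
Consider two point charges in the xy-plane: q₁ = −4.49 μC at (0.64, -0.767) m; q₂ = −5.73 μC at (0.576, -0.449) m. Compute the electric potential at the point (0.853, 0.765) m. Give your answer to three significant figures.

-6.75×10⁴ V

The total potential is the scalar sum of each charge's contribution, V = Σ kqᵢ/rᵢ.
Distances from the field point to each charge: r₁ = 1.55 m, r₂ = 1.25 m.
V = k[(-4.49×10⁻⁶)/(1.55) + (-5.73×10⁻⁶)/(1.25)] = -6.75×10⁴ V.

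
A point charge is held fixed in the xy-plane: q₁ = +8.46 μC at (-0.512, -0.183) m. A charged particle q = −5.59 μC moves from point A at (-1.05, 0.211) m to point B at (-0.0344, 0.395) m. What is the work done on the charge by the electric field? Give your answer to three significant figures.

The work done by the electric force is W_field = −ΔU = −q(V_B − V_A) = q(V_A − V_B).
At A: distance to the source charge is 0.667 m; V_A = kq₁/r = 1.14×10⁵ V.
At B: distance to the source charge is 0.750 m; V_B = kq₁/r = 1.01×10⁵ V.
ΔV = V_B − V_A = -1.26×10⁴ V.
W_field = −qΔV = −(-5.59×10⁻⁶ C)(-1.26×10⁴ V) = -0.0705 J.

-0.0705 J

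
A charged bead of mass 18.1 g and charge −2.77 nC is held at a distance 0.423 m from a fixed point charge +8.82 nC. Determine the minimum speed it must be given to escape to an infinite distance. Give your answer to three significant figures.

To just escape, total mechanical energy must reach zero at infinity: ½mv²_min + U = 0, so ½mv²_min = −U = |kQq|/r.
|U| = |kQq|/r = (8.99×10⁹ N·m²/C²)(8.82×10⁻⁹)(2.77×10⁻⁹)/(0.423) = 5.19×10⁻⁷ J.
v_min = √(2|U|/m) = √(2·5.19×10⁻⁷/0.0181) = 7.57×10⁻³ m/s.

7.57×10⁻³ m/s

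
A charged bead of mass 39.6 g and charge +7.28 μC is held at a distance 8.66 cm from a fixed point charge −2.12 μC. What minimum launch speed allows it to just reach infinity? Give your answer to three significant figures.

9.00 m/s

To just escape, total mechanical energy must reach zero at infinity: ½mv²_min + U = 0, so ½mv²_min = −U = |kQq|/r.
|U| = |kQq|/r = (8.99×10⁹ N·m²/C²)(2.12×10⁻⁶)(7.28×10⁻⁶)/(0.0866) = 1.60 J.
v_min = √(2|U|/m) = √(2·1.60/0.0396) = 9.00 m/s.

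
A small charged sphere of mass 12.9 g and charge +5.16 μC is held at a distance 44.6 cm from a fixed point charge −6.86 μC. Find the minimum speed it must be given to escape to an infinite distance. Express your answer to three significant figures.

10.5 m/s

To just escape, total mechanical energy must reach zero at infinity: ½mv²_min + U = 0, so ½mv²_min = −U = |kQq|/r.
|U| = |kQq|/r = (8.99×10⁹ N·m²/C²)(6.86×10⁻⁶)(5.16×10⁻⁶)/(0.446) = 0.714 J.
v_min = √(2|U|/m) = √(2·0.714/0.0129) = 10.5 m/s.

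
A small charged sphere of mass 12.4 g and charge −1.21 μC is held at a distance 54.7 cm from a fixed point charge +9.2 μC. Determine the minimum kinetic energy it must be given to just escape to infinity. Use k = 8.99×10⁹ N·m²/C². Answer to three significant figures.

To just escape, total mechanical energy must reach zero at infinity: ½mv²_min + U = 0, so ½mv²_min = −U = |kQq|/r.
|U| = |kQq|/r = (8.99×10⁹ N·m²/C²)(9.20×10⁻⁶)(1.21×10⁻⁶)/(0.547) = 0.183 J.

0.183 J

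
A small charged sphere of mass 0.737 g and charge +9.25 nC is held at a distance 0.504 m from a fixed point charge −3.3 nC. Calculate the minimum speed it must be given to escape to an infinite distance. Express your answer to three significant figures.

To just escape, total mechanical energy must reach zero at infinity: ½mv²_min + U = 0, so ½mv²_min = −U = |kQq|/r.
|U| = |kQq|/r = (8.99×10⁹ N·m²/C²)(3.30×10⁻⁹)(9.25×10⁻⁹)/(0.504) = 5.44×10⁻⁷ J.
v_min = √(2|U|/m) = √(2·5.44×10⁻⁷/7.37×10⁻⁴) = 0.0384 m/s.

0.0384 m/s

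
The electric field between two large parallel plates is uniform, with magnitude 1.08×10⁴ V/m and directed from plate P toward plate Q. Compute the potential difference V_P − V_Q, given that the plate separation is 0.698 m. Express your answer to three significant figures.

In a uniform field, potential decreases in the direction of E: ΔV = −E·d for a displacement d parallel to E.
Going from Q to P is a displacement of 0.698 m opposite to the field, so V_P − V_Q = +Ed = 7540 V.

7540 V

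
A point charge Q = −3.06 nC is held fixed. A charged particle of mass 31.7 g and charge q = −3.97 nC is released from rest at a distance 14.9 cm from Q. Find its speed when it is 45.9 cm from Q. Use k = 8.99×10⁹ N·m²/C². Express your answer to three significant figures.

Only the electrostatic force acts, so mechanical energy is conserved: ½mv² = U₁ − U₂ = kQq(1/r₁ − 1/r₂).
U₁ − U₂ = (8.99×10⁹ N·m²/C²)(-3.06×10⁻⁹ C)(-3.97×10⁻⁹ C)(1/0.149 − 1/0.459) = 4.95×10⁻⁷ J.
v = √(2·4.95×10⁻⁷/0.0317) = 5.59×10⁻³ m/s.

5.59×10⁻³ m/s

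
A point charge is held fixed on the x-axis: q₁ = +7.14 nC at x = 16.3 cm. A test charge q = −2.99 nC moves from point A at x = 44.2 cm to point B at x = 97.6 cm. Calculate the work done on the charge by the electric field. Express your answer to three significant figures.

The work done by the electric force is W_field = −ΔU = −q(V_B − V_A) = q(V_A − V_B).
At A: distance to the source charge is 0.279 m; V_A = kq₁/r = 230 V.
At B: distance to the source charge is 0.813 m; V_B = kq₁/r = 79.0 V.
ΔV = V_B − V_A = -151 V.
W_field = −qΔV = −(-2.99×10⁻⁹ C)(-151 V) = -4.52×10⁻⁷ J.

-4.52×10⁻⁷ J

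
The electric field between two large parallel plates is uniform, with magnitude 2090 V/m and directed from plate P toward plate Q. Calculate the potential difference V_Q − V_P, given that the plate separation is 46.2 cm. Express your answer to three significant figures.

In a uniform field, potential decreases in the direction of E: ΔV = −E·d for a displacement d parallel to E.
Going from P to Q is a displacement of 46.2 cm along the field, so V_Q − V_P = −Ed = -966 V.

-966 V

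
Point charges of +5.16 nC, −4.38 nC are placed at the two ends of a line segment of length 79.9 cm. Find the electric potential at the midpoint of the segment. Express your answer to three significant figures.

17.6 V

The total potential is the scalar sum of each charge's contribution, V = Σ kqᵢ/rᵢ.
Each charge is 0.400 m from the midpoint.
V = k[(5.16×10⁻⁹)/(0.400) + (-4.38×10⁻⁹)/(0.400)] = 17.6 V.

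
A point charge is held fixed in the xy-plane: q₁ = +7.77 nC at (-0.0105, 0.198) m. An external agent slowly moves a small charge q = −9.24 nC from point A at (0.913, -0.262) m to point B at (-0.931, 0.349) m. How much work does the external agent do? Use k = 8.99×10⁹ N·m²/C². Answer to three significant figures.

-6.63×10⁻⁸ J

For quasistatic motion the external work equals the change in potential energy: W_ext = qΔV = q(V_B − V_A).
At A: distance to the source charge is 1.03 m; V_A = kq₁/r = 67.7 V.
At B: distance to the source charge is 0.933 m; V_B = kq₁/r = 74.9 V.
ΔV = V_B − V_A = 7.18 V.
W_ext = qΔV = (-9.24×10⁻⁹ C)(7.18 V) = -6.63×10⁻⁸ J.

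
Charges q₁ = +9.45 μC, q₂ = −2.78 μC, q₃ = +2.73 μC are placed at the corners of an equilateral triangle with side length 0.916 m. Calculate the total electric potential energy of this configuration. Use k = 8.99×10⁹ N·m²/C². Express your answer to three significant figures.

-0.0791 J

The assembly work is the sum of pairwise potential energies, U = Σ_{i<j} kqᵢqⱼ/rᵢⱼ.
All three pair separations equal the side length, 0.916 m.
U = (-0.258) + (0.253) + (-0.0745) = -0.0791 J.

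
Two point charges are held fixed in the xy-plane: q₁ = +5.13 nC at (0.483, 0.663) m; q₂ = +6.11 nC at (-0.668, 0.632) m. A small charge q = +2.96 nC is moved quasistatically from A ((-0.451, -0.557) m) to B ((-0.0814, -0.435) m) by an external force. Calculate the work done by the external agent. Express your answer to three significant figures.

For quasistatic motion the external work equals the change in potential energy: W_ext = qΔV = q(V_B − V_A).
At A: distances to the source charges are 1.54 m, 1.21 m; V_A = Σ kqᵢ/rᵢ = 75.5 V.
At B: distances to the source charges are 1.23 m, 1.22 m; V_B = Σ kqᵢ/rᵢ = 82.5 V.
ΔV = V_B − V_A = 7.01 V.
W_ext = qΔV = (2.96×10⁻⁹ C)(7.01 V) = 2.07×10⁻⁸ J.

2.07×10⁻⁸ J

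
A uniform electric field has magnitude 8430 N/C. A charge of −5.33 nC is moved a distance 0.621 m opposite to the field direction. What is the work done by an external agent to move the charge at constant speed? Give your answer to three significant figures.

The potential change for a displacement 0.621 m opposite to the field direction is ΔV = +Ed = 5240 V.
W_ext = qΔV = -2.79×10⁻⁵ J.

-2.79×10⁻⁵ J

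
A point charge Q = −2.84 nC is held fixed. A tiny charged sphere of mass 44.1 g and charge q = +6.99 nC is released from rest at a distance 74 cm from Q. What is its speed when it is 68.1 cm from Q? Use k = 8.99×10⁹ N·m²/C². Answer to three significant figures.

9.73×10⁻⁴ m/s

Only the electrostatic force acts, so mechanical energy is conserved: ½mv² = U₁ − U₂ = kQq(1/r₁ − 1/r₂).
U₁ − U₂ = (8.99×10⁹ N·m²/C²)(-2.84×10⁻⁹ C)(6.99×10⁻⁹ C)(1/0.740 − 1/0.681) = 2.09×10⁻⁸ J.
v = √(2·2.09×10⁻⁸/0.0441) = 9.73×10⁻⁴ m/s.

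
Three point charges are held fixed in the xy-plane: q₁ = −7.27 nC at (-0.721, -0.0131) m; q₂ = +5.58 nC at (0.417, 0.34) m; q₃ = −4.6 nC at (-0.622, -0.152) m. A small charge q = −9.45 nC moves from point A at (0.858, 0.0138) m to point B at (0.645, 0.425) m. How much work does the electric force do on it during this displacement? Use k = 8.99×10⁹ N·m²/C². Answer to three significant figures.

The work done by the electric force is W_field = −ΔU = −q(V_B − V_A) = q(V_A − V_B).
At A: distances to the source charges are 1.58 m, 0.549 m, 1.49 m; V_A = Σ kqᵢ/rᵢ = 22.3 V.
At B: distances to the source charges are 1.43 m, 0.243 m, 1.39 m; V_B = Σ kqᵢ/rᵢ = 131 V.
ΔV = V_B − V_A = 109 V.
W_field = −qΔV = −(-9.45×10⁻⁹ C)(109 V) = 1.03×10⁻⁶ J.

1.03×10⁻⁶ J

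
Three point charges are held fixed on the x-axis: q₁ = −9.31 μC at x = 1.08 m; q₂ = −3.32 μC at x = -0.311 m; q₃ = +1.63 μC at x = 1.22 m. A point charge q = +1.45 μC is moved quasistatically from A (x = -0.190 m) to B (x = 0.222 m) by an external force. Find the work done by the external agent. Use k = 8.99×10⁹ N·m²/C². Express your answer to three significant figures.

For quasistatic motion the external work equals the change in potential energy: W_ext = qΔV = q(V_B − V_A).
At A: distances to the source charges are 1.27 m, 0.121 m, 1.41 m; V_A = Σ kqᵢ/rᵢ = -3.02×10⁵ V.
At B: distances to the source charges are 0.858 m, 0.533 m, 0.998 m; V_B = Σ kqᵢ/rᵢ = -1.39×10⁵ V.
ΔV = V_B − V_A = 1.63×10⁵ V.
W_ext = qΔV = (1.45×10⁻⁶ C)(1.63×10⁵ V) = 0.237 J.

0.237 J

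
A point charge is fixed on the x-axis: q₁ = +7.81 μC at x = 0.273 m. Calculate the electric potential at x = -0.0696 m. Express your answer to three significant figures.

The total potential is the scalar sum of each charge's contribution, V = Σ kqᵢ/rᵢ.
V = k[(7.81×10⁻⁶)/(0.343)] = 2.05×10⁵ V.

2.05×10⁵ V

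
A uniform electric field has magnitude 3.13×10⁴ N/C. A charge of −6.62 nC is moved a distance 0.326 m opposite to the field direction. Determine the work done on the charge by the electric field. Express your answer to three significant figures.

The potential change for a displacement 0.326 m opposite to the field direction is ΔV = +Ed = 1.02×10⁴ V.
W_field = −qΔV = 6.75×10⁻⁵ J.

6.75×10⁻⁵ J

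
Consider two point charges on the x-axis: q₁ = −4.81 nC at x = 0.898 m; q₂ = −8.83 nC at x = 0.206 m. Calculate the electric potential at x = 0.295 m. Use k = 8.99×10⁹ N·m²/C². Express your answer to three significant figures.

-964 V

Electric potential is a scalar, so the contributions from each charge add algebraically: V = Σ kqᵢ/rᵢ.
Distances from the field point to each charge: r₁ = 0.603 m, r₂ = 0.0890 m.
V = k[(-4.81×10⁻⁹)/(0.603) + (-8.83×10⁻⁹)/(0.0890)] = -964 V.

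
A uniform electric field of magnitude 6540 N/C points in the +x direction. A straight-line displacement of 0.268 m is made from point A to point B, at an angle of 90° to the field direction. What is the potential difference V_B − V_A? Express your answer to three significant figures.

Only the component of displacement along E changes the potential: ΔV = −E·d·cosθ.
ΔV = −(6540 V/m)(0.268 m)cos90° = 0 V.

0 V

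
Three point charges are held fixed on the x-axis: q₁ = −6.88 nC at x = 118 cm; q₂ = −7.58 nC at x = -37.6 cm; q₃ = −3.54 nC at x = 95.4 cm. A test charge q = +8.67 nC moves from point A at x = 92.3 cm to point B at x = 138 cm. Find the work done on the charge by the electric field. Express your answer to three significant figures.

-7.78×10⁻⁶ J

The work done by the electric force is W_field = −ΔU = −q(V_B − V_A) = q(V_A − V_B).
At A: distances to the source charges are 0.257 m, 1.30 m, 0.0310 m; V_A = Σ kqᵢ/rᵢ = -1320 V.
At B: distances to the source charges are 0.200 m, 1.76 m, 0.426 m; V_B = Σ kqᵢ/rᵢ = -423 V.
ΔV = V_B − V_A = 897 V.
W_field = −qΔV = −(8.67×10⁻⁹ C)(897 V) = -7.78×10⁻⁶ J.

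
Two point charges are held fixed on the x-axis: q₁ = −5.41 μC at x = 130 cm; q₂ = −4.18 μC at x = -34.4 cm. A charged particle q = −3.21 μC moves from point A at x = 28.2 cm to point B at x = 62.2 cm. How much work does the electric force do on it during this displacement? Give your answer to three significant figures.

The work done by the electric force is W_field = −ΔU = −q(V_B − V_A) = q(V_A − V_B).
At A: distances to the source charges are 1.02 m, 0.626 m; V_A = Σ kqᵢ/rᵢ = -1.08×10⁵ V.
At B: distances to the source charges are 0.678 m, 0.966 m; V_B = Σ kqᵢ/rᵢ = -1.11×10⁵ V.
ΔV = V_B − V_A = -2830 V.
W_field = −qΔV = −(-3.21×10⁻⁶ C)(-2830 V) = -9.08×10⁻³ J.

-9.08×10⁻³ J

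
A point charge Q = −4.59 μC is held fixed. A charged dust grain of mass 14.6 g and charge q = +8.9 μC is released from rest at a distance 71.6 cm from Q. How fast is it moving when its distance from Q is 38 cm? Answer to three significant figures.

Only the electrostatic force acts, so mechanical energy is conserved: ½mv² = U₁ − U₂ = kQq(1/r₁ − 1/r₂).
U₁ − U₂ = (8.99×10⁹ N·m²/C²)(-4.59×10⁻⁶ C)(8.90×10⁻⁶ C)(1/0.716 − 1/0.380) = 0.454 J.
v = √(2·0.454/0.0146) = 7.88 m/s.

7.88 m/s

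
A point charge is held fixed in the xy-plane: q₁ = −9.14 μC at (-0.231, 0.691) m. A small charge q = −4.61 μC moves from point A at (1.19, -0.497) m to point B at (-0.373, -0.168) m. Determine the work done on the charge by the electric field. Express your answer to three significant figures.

-0.231 J

The work done by the electric force is W_field = −ΔU = −q(V_B − V_A) = q(V_A − V_B).
At A: distance to the source charge is 1.85 m; V_A = kq₁/r = -4.44×10⁴ V.
At B: distance to the source charge is 0.871 m; V_B = kq₁/r = -9.44×10⁴ V.
ΔV = V_B − V_A = -5.00×10⁴ V.
W_field = −qΔV = −(-4.61×10⁻⁶ C)(-5.00×10⁴ V) = -0.231 J.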